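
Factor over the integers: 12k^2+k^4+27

(k^2+3)(k^2+9)

Substitute u = k^2 to get a quadratic in u, then factor.
k^2+3 is irreducible over ℤ (always positive, so no real roots).
k^2+9 is irreducible over ℤ (sum of squares).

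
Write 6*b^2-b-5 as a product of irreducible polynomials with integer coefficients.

Need a pair with product 6·(-5) = -30 and sum -1: that's -6 and 5.
Split the middle term: 6*b^2-6*b + 5*b-5 = 6*b*(b-1) + 5*(b-1).

(6*b+5)*(b-1)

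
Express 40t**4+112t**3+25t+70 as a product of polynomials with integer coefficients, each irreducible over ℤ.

Group as (40t**4+25t) + (112t**3+70) = 5t(8t**3+5) + 14(8t**3+5).
Both groups share the factor (8t**3+5).

(5t+14)(8t**3+5)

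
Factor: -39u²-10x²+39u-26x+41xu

-(5x-13u+13)(2x-3u)

Group: -5x(2x-3u) + (13u-13)(2x-3u); both groups contain (2x-3u).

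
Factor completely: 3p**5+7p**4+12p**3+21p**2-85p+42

(3p-2)(p+3)(p-1)(p**2+p+7)

By the rational root theorem, p = -3 is a root, so (p+3) divides it; the quotient is 3p**4-2p**3+18p**2-33p+14.
Then p = 1 is a root, giving the factor (p-1) and quotient 3p**3+p**2+19p-14.
Next, p = 2/3 is a root, giving the factor (3p-2) and quotient p**2+p+7.
The quadratic p**2+p+7 has discriminant -27 < 0 and is irreducible over ℤ.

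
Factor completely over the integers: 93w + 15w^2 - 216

3(5w - 9)(w + 8)

Pull out the common factor 3, then factor the remaining trinomial.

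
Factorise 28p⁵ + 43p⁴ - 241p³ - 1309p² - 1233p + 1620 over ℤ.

Among the possible rational roots, p = 5/7 is a root, so (7p - 5) is a factor; dividing leaves 4p⁴ + 9p³ - 28p² - 207p - 324.
Next, p = -9/4 is a root, so (4p + 9) is a factor; dividing leaves p³ - 7p - 36.
Continuing, p = 4 is a root, so (p - 4) divides it; the quotient is p² + 4p + 9.
The quadratic p² + 4p + 9 has discriminant -20 < 0 and is irreducible over ℤ.

(4p + 9)(7p - 5)(p - 4)(p² + 4p + 9)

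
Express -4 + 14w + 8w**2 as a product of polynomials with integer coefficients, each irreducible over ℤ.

Pull out the common factor 2, then factor the remaining trinomial.

2(4w - 1)(w + 2)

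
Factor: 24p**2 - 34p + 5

Need a pair with product 24·5 = 120 and sum -34: that's -30 and -4.
Split the middle term: 24p**2 - 30p - 4p + 5 = 6p(4p - 5) - (4p - 5).

(4p - 5)(6p - 1)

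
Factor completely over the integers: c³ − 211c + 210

By the rational root theorem, c = 1 is a root, so (c − 1) is a factor; dividing leaves c² + c − 210.
The remaining quadratic factors as (c + 15)(c − 14).

(c + 15)(c − 1)(c − 14)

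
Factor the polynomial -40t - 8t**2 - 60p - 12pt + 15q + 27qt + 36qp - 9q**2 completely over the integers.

Group: -3q(3q - 12p - 8t) + (t + 5)(3q - 12p - 8t); both groups contain (3q - 12p - 8t).

-(3q - 12p - 8t)(3q - t - 5)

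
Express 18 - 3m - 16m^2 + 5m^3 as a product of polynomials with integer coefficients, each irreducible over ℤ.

(5m - 6)(m + 1)(m - 3)

Testing divisors of the constant over divisors of the leading coefficient, m = 6/5 is a root, giving the factor (5m - 6) and quotient m^2 - 2m - 3.
The remaining quadratic factors as (m - 3)(m + 1).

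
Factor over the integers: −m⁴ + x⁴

(x − m)*(x + m)*(x² + m²)

Write as (x²)² − (m²)², then factor x² − m² once more.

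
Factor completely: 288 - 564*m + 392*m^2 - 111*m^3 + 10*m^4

(2*m - 3)*(5*m - 8)*(m - 2)*(m - 6)

Testing divisors of the constant over divisors of the leading coefficient, m = 3/2 is a root, so (2*m - 3) is a factor; dividing leaves 5*m^3 - 48*m^2 + 124*m - 96.
Continuing, m = 2 is a root, giving the factor (m - 2) and quotient 5*m^2 - 38*m + 48.
The remaining quadratic factors as (m - 6)(5*m - 8).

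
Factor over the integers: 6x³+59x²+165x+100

(6x+5)(x+4)(x+5)

Testing divisors of the constant over divisors of the leading coefficient, x = −5 is a root, giving the factor (x+5) and quotient 6x²+29x+20.
The remaining quadratic factors as (x+4)(6x+5).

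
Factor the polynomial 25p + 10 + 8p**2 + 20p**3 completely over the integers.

(5p + 2)(4p**2 + 5)

Group as (20p**3 + 25p) + (8p**2 + 10) = 5p(4p**2 + 5) + 2(4p**2 + 5).
Both groups share the factor (4p**2 + 5).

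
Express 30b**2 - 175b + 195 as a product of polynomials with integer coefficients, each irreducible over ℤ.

Pull out the common factor 5, then factor the remaining trinomial.

5(2b - 3)(3b - 13)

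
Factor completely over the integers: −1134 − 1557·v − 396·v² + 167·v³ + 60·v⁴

(3·v + 7)·(4·v + 9)·(5·v + 6)·(v − 3)

Testing divisors of the constant over divisors of the leading coefficient, v = −6/5 is a root, so (5·v + 6) is a factor; dividing leaves 12·v³ + 19·v² − 102·v − 189.
Continuing, v = 3 is a root, so (v − 3) is a factor; dividing leaves 12·v² + 55·v + 63.
The remaining quadratic factors as (3·v + 7)(4·v + 9).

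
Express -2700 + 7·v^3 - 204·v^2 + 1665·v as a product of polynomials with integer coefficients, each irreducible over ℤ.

(7·v - 15)·(v - 12)·(v - 15)

Trying the rational-root candidates, v = 15 is a root, so (v - 15) divides it; the quotient is 7·v^2 - 99·v + 180.
The remaining quadratic factors as (v - 12)(7·v - 15).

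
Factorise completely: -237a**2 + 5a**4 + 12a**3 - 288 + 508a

Among the possible rational roots, a = 1 is a root, giving the factor (a - 1) and quotient 5a**3 + 17a**2 - 220a + 288.
Next, a = -9 is a root, so (a + 9) is a factor; dividing leaves 5a**2 - 28a + 32.
The remaining quadratic factors as (5a - 8)(a - 4).

(5a - 8)(a + 9)(a - 1)(a - 4)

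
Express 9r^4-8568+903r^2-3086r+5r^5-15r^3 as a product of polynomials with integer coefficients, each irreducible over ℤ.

Among the possible rational roots, r = 4 is a root, giving the factor (r-4) and quotient 5r^4+29r^3+101r^2+1307r+2142.
Next, r = -9/5 is a root, giving the factor (5r+9) and quotient r^3+4r^2+13r+238.
Then r = -7 is a root, giving the factor (r+7) and quotient r^2-3r+34.
The quadratic r^2-3r+34 has discriminant -127 < 0 and is irreducible over ℤ.

(5r+9)(r+7)(r-4)(r^2-3r+34)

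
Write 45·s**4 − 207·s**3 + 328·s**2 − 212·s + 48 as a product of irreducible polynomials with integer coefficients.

(3·s − 2)·(3·s − 4)·(5·s − 3)·(s − 2)

Trying the rational-root candidates, s = 2/3 is a root, so (3·s − 2) is a factor; dividing leaves 15·s**3 − 59·s**2 + 70·s − 24.
Continuing, s = 4/3 is a root, so (3·s − 4) is a factor; dividing leaves 5·s**2 − 13·s + 6.
The remaining quadratic factors as (s − 2)(5·s − 3).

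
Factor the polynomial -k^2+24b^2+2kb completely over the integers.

Group: -k(k+4b) + 6b(k+4b); both groups contain (k+4b).

-(k-6b)(k+4b)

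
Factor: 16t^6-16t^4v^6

16t^4(t+v^3)(t-v^3)

Pull out the common factor 16t^4, leaving t^2-v^6.
Recognize a difference of squares with the parts t and v^3.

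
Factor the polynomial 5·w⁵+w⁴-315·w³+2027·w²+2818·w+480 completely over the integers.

(5·w+1)·(w+1)·(w+10)·(w²-11·w+48)

Among the possible rational roots, w = -1/5 is a root, so (5·w+1) is a factor; dividing leaves w⁴-63·w²+418·w+480.
Next, w = -1 is a root, so (w+1) divides it; the quotient is w³-w²-62·w+480.
Continuing, w = -10 is a root, so (w+10) is a factor; dividing leaves w²-11·w+48.
The quadratic w²-11·w+48 has discriminant -71 < 0 and is irreducible over ℤ.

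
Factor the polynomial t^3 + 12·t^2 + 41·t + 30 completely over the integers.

(t + 1)·(t + 5)·(t + 6)

Trying the rational-root candidates, t = −6 is a root, so (t + 6) divides it; the quotient is t^2 + 6·t + 5.
The remaining quadratic factors as (t + 1)(t + 5).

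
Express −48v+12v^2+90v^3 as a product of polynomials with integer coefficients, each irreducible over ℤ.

6v(3v−2)(5v+4)

Pull out the common factor 6v, then factor the remaining trinomial.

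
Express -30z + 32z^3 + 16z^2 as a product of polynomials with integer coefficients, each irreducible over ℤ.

2z(4z + 5)(4z - 3)

Pull out the common factor 2z, then factor the remaining trinomial.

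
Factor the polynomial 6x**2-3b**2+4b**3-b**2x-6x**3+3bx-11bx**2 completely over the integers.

Group: b(4b**2+7bx-3b+3x**2-3x) - 2x(4b**2+7bx-3b+3x**2-3x); both groups contain (4b**2+7bx-3b+3x**2-3x), so (b-2x) is a factor with cofactor 4b**2+7bx-3b+3x**2-3x.
The cofactor groups again: 4b**2+7bx-3b+3x**2-3x = 4b(b+x) + (3x-3)(b+x); both groups contain (b+x), giving (4b+3x-3)(b+x).

(4b+3x-3)(b+x)(b-2x)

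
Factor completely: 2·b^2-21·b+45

Need a pair with product 2·45 = 90 and sum -21: that's -6 and -15.
Split the middle term: 2·b^2-6·b - 15·b+45 = 2·b·(b-3) - 15·(b-3).

(2·b-15)·(b-3)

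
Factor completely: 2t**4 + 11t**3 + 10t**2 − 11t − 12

Among the possible rational roots, t = −4 is a root, giving the factor (t + 4) and quotient 2t**3 + 3t**2 − 2t − 3.
Next, t = 1 is a root, so (t − 1) divides it; the quotient is 2t**2 + 5t + 3.
The remaining quadratic factors as (2t + 3)(t + 1).

(2t + 3)(t + 1)(t + 4)(t − 1)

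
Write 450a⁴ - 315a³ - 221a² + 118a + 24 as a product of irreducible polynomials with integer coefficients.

By the rational root theorem, a = 2/3 is a root, so (3a - 2) divides it; the quotient is 150a³ - 5a² - 77a - 12.
Continuing, a = 4/5 is a root, giving the factor (5a - 4) and quotient 30a² + 23a + 3.
The remaining quadratic factors as (5a + 3)(6a + 1).

(3a - 2)(5a + 3)(5a - 4)(6a + 1)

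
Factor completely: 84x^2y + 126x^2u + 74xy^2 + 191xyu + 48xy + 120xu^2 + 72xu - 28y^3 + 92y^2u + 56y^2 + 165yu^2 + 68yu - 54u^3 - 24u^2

(6x + 7y - 2u)(2y + 3u)(7x - 2y + 9u + 4)

Group: 6x(14xy + 21xu - 4y^2 + 12yu + 8y + 27u^2 + 12u) + (7y - 2u)(14xy + 21xu - 4y^2 + 12yu + 8y + 27u^2 + 12u); both groups contain (14xy + 21xu - 4y^2 + 12yu + 8y + 27u^2 + 12u), so (6x + 7y - 2u) is a factor with cofactor 14xy + 21xu - 4y^2 + 12yu + 8y + 27u^2 + 12u.
The cofactor groups again: 14xy + 21xu - 4y^2 + 12yu + 8y + 27u^2 + 12u = 2y(7x - 2y + 9u + 4) + 3u(7x - 2y + 9u + 4); both groups contain (7x - 2y + 9u + 4), giving (2y + 3u)(7x - 2y + 9u + 4).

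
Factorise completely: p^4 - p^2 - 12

Substitute u = p^2 to get a quadratic in u, then factor.
p^2 - 4 is a difference of squares.
p^2 + 3 is irreducible over ℤ (always positive, so no real roots).

(p + 2)(p - 2)(p^2 + 3)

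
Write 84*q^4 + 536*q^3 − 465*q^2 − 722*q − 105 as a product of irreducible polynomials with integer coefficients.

Trying the rational-root candidates, q = −7 is a root, so (q + 7) divides it; the quotient is 84*q^3 − 52*q^2 − 101*q − 15.
Continuing, q = −1/6 is a root, giving the factor (6*q + 1) and quotient 14*q^2 − 11*q − 15.
The remaining quadratic factors as (7*q + 5)(2*q − 3).

(2*q − 3)*(6*q + 1)*(7*q + 5)*(q + 7)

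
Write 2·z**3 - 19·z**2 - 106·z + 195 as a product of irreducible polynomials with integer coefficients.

(2·z - 3)·(z + 5)·(z - 13)

Among the possible rational roots, z = -5 is a root, so (z + 5) divides it; the quotient is 2·z**2 - 29·z + 39.
The remaining quadratic factors as (2·z - 3)(z - 13).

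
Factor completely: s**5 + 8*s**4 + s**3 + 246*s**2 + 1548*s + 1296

Among the possible rational roots, s = -1 is a root, giving the factor (s + 1) and quotient s**4 + 7*s**3 - 6*s**2 + 252*s + 1296.
Then s = -9 is a root, so (s + 9) is a factor; dividing leaves s**3 - 2*s**2 + 12*s + 144.
Continuing, s = -4 is a root, so (s + 4) divides it; the quotient is s**2 - 6*s + 36.
The quadratic s**2 - 6*s + 36 has discriminant -108 < 0 and is irreducible over ℤ.

(s + 1)*(s + 4)*(s + 9)*(s**2 - 6*s + 36)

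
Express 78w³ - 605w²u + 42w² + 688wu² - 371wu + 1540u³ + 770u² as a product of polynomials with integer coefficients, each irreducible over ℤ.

Group: 3w(26w² - 115wu + 14w - 154u² - 77u) - 10u(26w² - 115wu + 14w - 154u² - 77u); both groups contain (26w² - 115wu + 14w - 154u² - 77u), so (3w - 10u) is a factor with cofactor 26w² - 115wu + 14w - 154u² - 77u.
The cofactor groups again: 26w² - 115wu + 14w - 154u² - 77u = 13w(2w - 11u) + (14u + 7)(2w - 11u); both groups contain (2w - 11u), giving (13w + 14u + 7)(2w - 11u).

(3w - 10u)(2w - 11u)(13w + 14u + 7)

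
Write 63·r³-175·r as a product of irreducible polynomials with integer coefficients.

Pull out the common factor 7·r; 9·r²-25 is a difference of squares.

7·r·(3·r+5)·(3·r-5)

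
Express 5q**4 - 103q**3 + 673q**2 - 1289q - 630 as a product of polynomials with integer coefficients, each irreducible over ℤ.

Among the possible rational roots, q = -2/5 is a root, so (5q + 2) is a factor; dividing leaves q**3 - 21q**2 + 143q - 315.
Next, q = 9 is a root, giving the factor (q - 9) and quotient q**2 - 12q + 35.
The remaining quadratic factors as (q - 7)(q - 5).

(5q + 2)(q - 5)(q - 7)(q - 9)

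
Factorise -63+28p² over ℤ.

7(2p+3)(2p-3)

Factor out 7, leaving 4p²-9, which is a difference of two squares.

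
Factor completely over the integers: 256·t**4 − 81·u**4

(4·t + 3·u)·(4·t − 3·u)·(16·t**2 + 9·u**2)

Write as (16·t**2)² − (9·u**2)², then factor 16·t**2 − 9·u**2 once more.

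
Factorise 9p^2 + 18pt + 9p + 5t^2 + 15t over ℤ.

(3p + 5t)(3p + t + 3)

Group: 3p(3p + t + 3) + 5t(3p + t + 3); both groups contain (3p + t + 3).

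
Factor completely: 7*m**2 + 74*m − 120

(7*m − 10)*(m + 12)

Need a pair with product 7·(−120) = −840 and sum 74: that's 84 and −10.
Split the middle term: 7*m**2 + 84*m − 10*m − 120 = 7*m*(m + 12) − 10*(m + 12).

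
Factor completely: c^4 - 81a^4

(c)⁴ − (3a)⁴ = ((c)² − (3a)²)((c)² + (3a)²); the first factor splits again, the second (c^2 + 9a^2) is irreducible.

(c - 3a)(c + 3a)(c^2 + 9a^2)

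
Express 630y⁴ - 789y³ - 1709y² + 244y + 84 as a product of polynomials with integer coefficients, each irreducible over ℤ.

(3y - 7)(5y + 6)(6y + 1)(7y - 2)

Testing divisors of the constant over divisors of the leading coefficient, y = -1/6 is a root, so (6y + 1) is a factor; dividing leaves 105y³ - 149y² - 260y + 84.
Then y = 2/7 is a root, so (7y - 2) is a factor; dividing leaves 15y² - 17y - 42.
The remaining quadratic factors as (3y - 7)(5y + 6).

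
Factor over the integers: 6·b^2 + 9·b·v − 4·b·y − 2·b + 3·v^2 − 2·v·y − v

(2·b + v)·(3·b + 3·v − 2·y − 1)

Group: 3·b·(2·b + v) + (3·v − 2·y − 1)·(2·b + v); both groups contain (2·b + v).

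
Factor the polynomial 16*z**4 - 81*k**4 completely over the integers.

(2*z - 3*k)*(2*z + 3*k)*(4*z**2 + 9*k**2)

Write as (4*z**2)² − (9*k**2)², then factor 4*z**2 - 9*k**2 once more.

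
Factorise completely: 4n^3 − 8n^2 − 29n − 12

(2n + 1)(2n + 3)(n − 4)

Trying the rational-root candidates, n = −1/2 is a root, so (2n + 1) is a factor; dividing leaves 2n^2 − 5n − 12.
The remaining quadratic factors as (n − 4)(2n + 3).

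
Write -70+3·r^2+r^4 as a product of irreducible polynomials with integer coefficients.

Substitute u = r^2 to get a quadratic in u, then factor.
r^2+10 is irreducible over ℤ (always positive, so no real roots).
r^2-7 is irreducible over ℤ (7 is not a perfect square).

(r^2+10)·(r^2-7)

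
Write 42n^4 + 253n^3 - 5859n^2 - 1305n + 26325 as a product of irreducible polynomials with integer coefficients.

Among the possible rational roots, n = 9 is a root, so (n - 9) divides it; the quotient is 42n^3 + 631n^2 - 180n - 2925.
Then n = -15 is a root, so (n + 15) divides it; the quotient is 42n^2 + n - 195.
The remaining quadratic factors as (7n - 15)(6n + 13).

(6n + 13)(7n - 15)(n + 15)(n - 9)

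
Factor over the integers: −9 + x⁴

Substitute u = x² to get a quadratic in u, then factor.
x² − 3 is irreducible over ℤ (3 is not a perfect square).
x² + 3 is irreducible over ℤ (always positive, so no real roots).

(x² + 3)(x² − 3)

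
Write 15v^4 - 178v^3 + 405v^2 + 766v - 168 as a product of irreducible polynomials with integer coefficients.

(3v + 4)(5v - 1)(v - 6)(v - 7)

Among the possible rational roots, v = -4/3 is a root, giving the factor (3v + 4) and quotient 5v^3 - 66v^2 + 223v - 42.
Continuing, v = 1/5 is a root, giving the factor (5v - 1) and quotient v^2 - 13v + 42.
The remaining quadratic factors as (v - 7)(v - 6).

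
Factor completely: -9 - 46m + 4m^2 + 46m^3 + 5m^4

Trying the rational-root candidates, m = -1/5 is a root, so (5m + 1) is a factor; dividing leaves m^3 + 9m^2 - m - 9.
Next, m = -1 is a root, so (m + 1) divides it; the quotient is m^2 + 8m - 9.
The remaining quadratic factors as (m + 9)(m - 1).

(5m + 1)(m + 1)(m + 9)(m - 1)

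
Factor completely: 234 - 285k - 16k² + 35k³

By the rational root theorem, k = -3 is a root, giving the factor (k + 3) and quotient 35k² - 121k + 78.
The remaining quadratic factors as (5k - 13)(7k - 6).

(5k - 13)(7k - 6)(k + 3)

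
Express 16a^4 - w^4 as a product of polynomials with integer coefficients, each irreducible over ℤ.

Difference of squares twice: with A = 2a and B = w, A⁴ − B⁴ = (A² − B²)(A² + B²), and A² − B² factors again.

(2a + w)(2a - w)(4a^2 + w^2)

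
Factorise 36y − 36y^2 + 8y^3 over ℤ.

4y(2y − 3)(y − 3)

Pull out the common factor 4y, then factor the remaining trinomial.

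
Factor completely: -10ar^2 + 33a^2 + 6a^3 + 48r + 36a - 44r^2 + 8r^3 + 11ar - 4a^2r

Group: 3a(2a^2 - 4ar + 11a + 2r^2 - 11r + 12) + 4r(2a^2 - 4ar + 11a + 2r^2 - 11r + 12); both groups contain (2a^2 - 4ar + 11a + 2r^2 - 11r + 12), so (3a + 4r) is a factor with cofactor 2a^2 - 4ar + 11a + 2r^2 - 11r + 12.
The cofactor groups again: 2a^2 - 4ar + 11a + 2r^2 - 11r + 12 = 2a(a - r + 4) + (-2r + 3)(a - r + 4); both groups contain (a - r + 4), giving (2a - 2r + 3)(a - r + 4).

(2a - 2r + 3)(3a + 4r)(a - r + 4)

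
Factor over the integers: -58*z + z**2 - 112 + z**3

(z + 2)*(z + 7)*(z - 8)

Trying the rational-root candidates, z = -2 is a root, so (z + 2) divides it; the quotient is z**2 - z - 56.
The remaining quadratic factors as (z - 8)(z + 7).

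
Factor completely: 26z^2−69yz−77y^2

−(11y+13z)(7y−2z)

Group: −7y(11y+13z) + 2z(11y+13z); both groups contain (11y+13z).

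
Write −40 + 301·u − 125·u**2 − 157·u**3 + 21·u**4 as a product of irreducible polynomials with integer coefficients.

Among the possible rational roots, u = 8 is a root, so (u − 8) is a factor; dividing leaves 21·u**3 + 11·u**2 − 37·u + 5.
Continuing, u = 1 is a root, giving the factor (u − 1) and quotient 21·u**2 + 32·u − 5.
The remaining quadratic factors as (7·u − 1)(3·u + 5).

(3·u + 5)·(7·u − 1)·(u − 1)·(u − 8)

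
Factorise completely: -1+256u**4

(4u+1)(4u-1)(16u**2+1)

(4u)⁴ − (1)⁴ = ((4u)² − (1)²)((4u)² + (1)²); the first factor splits again, the second (16u**2+1) is irreducible.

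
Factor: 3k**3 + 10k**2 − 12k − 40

(3k + 10)(k + 2)(k − 2)

Group as (3k**3 − 12k) + (10k**2 − 40) = 3k(k**2 − 4) + 10(k**2 − 4).
Both groups share the factor (k**2 − 4).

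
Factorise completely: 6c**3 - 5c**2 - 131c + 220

Among the possible rational roots, c = 11/6 is a root, so (6c - 11) divides it; the quotient is c**2 + c - 20.
The remaining quadratic factors as (c + 5)(c - 4).

(6c - 11)(c + 5)(c - 4)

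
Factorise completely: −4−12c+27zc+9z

Group as (27zc+9z) + (−12c−4) = 9z(3c+1) − 4(3c+1).
Both groups share the factor (3c+1).

(3c+1)(9z−4)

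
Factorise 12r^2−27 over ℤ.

3(2r+3)(2r−3)

Every term has a factor of 3. Then 4r^2−9 = (2r)² − (3)².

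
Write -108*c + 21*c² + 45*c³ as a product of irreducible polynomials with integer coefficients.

Pull out the common factor 3*c, then factor the remaining trinomial.

3*c*(3*c - 4)*(5*c + 9)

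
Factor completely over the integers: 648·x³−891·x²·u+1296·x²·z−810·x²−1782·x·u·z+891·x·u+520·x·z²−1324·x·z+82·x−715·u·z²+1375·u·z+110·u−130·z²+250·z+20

Group: 9·x·(72·x²−99·x·u+40·x·z−98·x−55·u·z+110·u−10·z+20) + (13·z+1)·(72·x²−99·x·u+40·x·z−98·x−55·u·z+110·u−10·z+20); both groups contain (72·x²−99·x·u+40·x·z−98·x−55·u·z+110·u−10·z+20), so (9·x+13·z+1) is a factor with cofactor 72·x²−99·x·u+40·x·z−98·x−55·u·z+110·u−10·z+20.
The cofactor groups again: 72·x²−99·x·u+40·x·z−98·x−55·u·z+110·u−10·z+20 = 9·x·(8·x−11·u−2) + (5·z−10)·(8·x−11·u−2); both groups contain (8·x−11·u−2), giving (9·x+5·z−10)·(8·x−11·u−2).

(8·x−11·u−2)·(9·x+13·z+1)·(9·x+5·z−10)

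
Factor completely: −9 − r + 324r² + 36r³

Trying the rational-root candidates, r = −9 is a root, so (r + 9) is a factor; dividing leaves 36r² − 1.
The remaining quadratic factors as (6r − 1)(6r + 1).

(6r + 1)(6r − 1)(r + 9)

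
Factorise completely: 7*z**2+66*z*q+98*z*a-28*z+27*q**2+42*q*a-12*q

Group: 7*z*(z+9*q+14*a-4) + 3*q*(z+9*q+14*a-4); both groups contain (z+9*q+14*a-4).

(z+9*q+14*a-4)*(7*z+3*q)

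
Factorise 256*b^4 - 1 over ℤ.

(4*b + 1)*(4*b - 1)*(16*b^2 + 1)

Write as (16*b^2)² − (1)², then factor 16*b^2 - 1 once more.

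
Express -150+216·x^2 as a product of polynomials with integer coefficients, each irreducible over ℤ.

Every term has a factor of 6. Then 36·x^2-25 = (6·x)² − (5)².

6·(6·x+5)·(6·x-5)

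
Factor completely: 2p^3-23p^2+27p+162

(2p-9)(p+2)(p-9)

Among the possible rational roots, p = 9 is a root, giving the factor (p-9) and quotient 2p^2-5p-18.
The remaining quadratic factors as (p+2)(2p-9).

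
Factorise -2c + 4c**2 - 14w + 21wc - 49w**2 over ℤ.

-(7w - 4c + 2)(7w + c)

Group: -7w(7w - 4c + 2) - c(7w - 4c + 2); both groups contain (7w - 4c + 2).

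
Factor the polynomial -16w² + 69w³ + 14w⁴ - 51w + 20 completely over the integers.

Testing divisors of the constant over divisors of the leading coefficient, w = -1 is a root, so (w + 1) is a factor; dividing leaves 14w³ + 55w² - 71w + 20.
Continuing, w = 1/2 is a root, giving the factor (2w - 1) and quotient 7w² + 31w - 20.
The remaining quadratic factors as (7w - 4)(w + 5).

(2w - 1)(7w - 4)(w + 1)(w + 5)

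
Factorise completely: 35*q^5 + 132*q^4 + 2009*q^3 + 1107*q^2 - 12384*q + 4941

(5*q - 9)*(7*q - 3)*(q + 3)*(q^2 + 3*q + 61)

By the rational root theorem, q = 9/5 is a root, so (5*q - 9) is a factor; dividing leaves 7*q^4 + 39*q^3 + 472*q^2 + 1071*q - 549.
Then q = 3/7 is a root, so (7*q - 3) divides it; the quotient is q^3 + 6*q^2 + 70*q + 183.
Continuing, q = -3 is a root, so (q + 3) divides it; the quotient is q^2 + 3*q + 61.
The quadratic q^2 + 3*q + 61 has discriminant -235 < 0 and is irreducible over ℤ.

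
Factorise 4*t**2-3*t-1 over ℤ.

Need a pair with product 4·(-1) = -4 and sum -3: that's -4 and 1.
Split the middle term: 4*t**2-4*t + t-1 = 4*t*(t-1) + (t-1).

(4*t+1)*(t-1)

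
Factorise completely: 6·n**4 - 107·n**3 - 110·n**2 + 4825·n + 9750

Testing divisors of the constant over divisors of the leading coefficient, n = 10 is a root, so (n - 10) divides it; the quotient is 6·n**3 - 47·n**2 - 580·n - 975.
Continuing, n = 15 is a root, giving the factor (n - 15) and quotient 6·n**2 + 43·n + 65.
The remaining quadratic factors as (6·n + 13)(n + 5).

(6·n + 13)·(n + 5)·(n - 10)·(n - 15)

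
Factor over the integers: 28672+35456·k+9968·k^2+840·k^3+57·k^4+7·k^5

Among the possible rational roots, k = -7 is a root, so (k+7) is a factor; dividing leaves 7·k^4+8·k^3+784·k^2+4480·k+4096.
Then k = -8/7 is a root, so (7·k+8) is a factor; dividing leaves k^3+112·k+512.
Continuing, k = -4 is a root, giving the factor (k+4) and quotient k^2-4·k+128.
The quadratic k^2-4·k+128 has discriminant -496 < 0 and is irreducible over ℤ.

(7·k+8)·(k+4)·(k+7)·(k^2-4·k+128)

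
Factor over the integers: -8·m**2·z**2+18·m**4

Every term has a factor of 2·m**2. Then 9·m**2-4·z**2 = (3·m)² − (2·z)².

2·m**2·(3·m+2·z)·(3·m-2·z)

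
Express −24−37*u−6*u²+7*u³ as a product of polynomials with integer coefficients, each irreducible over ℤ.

(7*u+8)*(u+1)*(u−3)

Among the possible rational roots, u = −1 is a root, so (u+1) is a factor; dividing leaves 7*u²−13*u−24.
The remaining quadratic factors as (7*u+8)(u−3).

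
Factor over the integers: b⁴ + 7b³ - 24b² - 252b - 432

(b + 3)(b + 4)(b + 6)(b - 6)

By the rational root theorem, b = -4 is a root, so (b + 4) divides it; the quotient is b³ + 3b² - 36b - 108.
Then b = 6 is a root, so (b - 6) is a factor; dividing leaves b² + 9b + 18.
The remaining quadratic factors as (b + 6)(b + 3).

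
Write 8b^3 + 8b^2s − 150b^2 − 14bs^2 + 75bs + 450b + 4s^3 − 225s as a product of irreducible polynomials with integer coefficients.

Group: b(8b^2 − 8bs − 30b + 2s^2 + 15s) + (2s − 15)(8b^2 − 8bs − 30b + 2s^2 + 15s); both groups contain (8b^2 − 8bs − 30b + 2s^2 + 15s), so (b + 2s − 15) is a factor with cofactor 8b^2 − 8bs − 30b + 2s^2 + 15s.
The cofactor groups again: 8b^2 − 8bs − 30b + 2s^2 + 15s = 4b(2b − s) + (−2s − 15)(2b − s); both groups contain (2b − s), giving (4b − 2s − 15)(2b − s).

(2b − s)(4b − 2s − 15)(b + 2s − 15)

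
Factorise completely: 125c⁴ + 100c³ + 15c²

5c²(5c + 1)(5c + 3)

Pull out the common factor 5c², then factor the remaining trinomial.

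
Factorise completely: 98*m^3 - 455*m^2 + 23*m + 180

By the rational root theorem, m = 9/2 is a root, so (2*m - 9) is a factor; dividing leaves 49*m^2 - 7*m - 20.
The remaining quadratic factors as (7*m - 5)(7*m + 4).

(2*m - 9)*(7*m + 4)*(7*m - 5)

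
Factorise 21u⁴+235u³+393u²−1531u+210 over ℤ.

By the rational root theorem, u = 5/3 is a root, so (3u−5) divides it; the quotient is 7u³+90u²+281u−42.
Next, u = −6 is a root, so (u+6) divides it; the quotient is 7u²+48u−7.
The remaining quadratic factors as (7u−1)(u+7).

(3u−5)(7u−1)(u+6)(u+7)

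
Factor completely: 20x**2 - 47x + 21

(4x - 7)(5x - 3)

Need a pair with product 20·21 = 420 and sum -47: that's -12 and -35.
Split the middle term: 20x**2 - 12x - 35x + 21 = 4x(5x - 3) - 7(5x - 3).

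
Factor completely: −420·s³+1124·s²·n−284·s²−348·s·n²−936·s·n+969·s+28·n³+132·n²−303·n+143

Group: 6·s·(−70·s²+24·s·n+81·s−2·n²−11·n+13) + (−14·n+11)·(−70·s²+24·s·n+81·s−2·n²−11·n+13); both groups contain (−70·s²+24·s·n+81·s−2·n²−11·n+13), so (6·s−14·n+11) is a factor with cofactor −70·s²+24·s·n+81·s−2·n²−11·n+13.
The cofactor groups again: −70·s²+24·s·n+81·s−2·n²−11·n+13 = −7·s·(10·s−2·n−13) + (n−1)·(10·s−2·n−13); both groups contain (10·s−2·n−13), giving −(7·s−n+1)·(10·s−2·n−13).

−(6·s−14·n+11)·(10·s−2·n−13)·(7·s−n+1)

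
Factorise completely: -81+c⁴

Difference of squares twice: with A = c and B = 3, A⁴ − B⁴ = (A² − B²)(A² + B²), and A² − B² factors again.

(c+3)(c-3)(c²+9)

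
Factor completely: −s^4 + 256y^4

Write as (16y^2)² − (s^2)², then factor 16y^2 − s^2 once more.

(4y − s)(4y + s)(16y^2 + s^2)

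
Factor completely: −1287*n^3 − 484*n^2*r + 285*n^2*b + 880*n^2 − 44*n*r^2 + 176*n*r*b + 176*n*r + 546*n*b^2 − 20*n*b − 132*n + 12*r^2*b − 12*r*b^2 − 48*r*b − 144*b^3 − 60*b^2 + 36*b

−(11*n − 3*b)*(13*n + 2*r − 8*b − 6)*(9*n + 2*r + 6*b − 2)

Group: 9*n*(−143*n^2 − 22*n*r + 127*n*b + 66*n + 6*r*b − 24*b^2 − 18*b) + (2*r + 6*b − 2)*(−143*n^2 − 22*n*r + 127*n*b + 66*n + 6*r*b − 24*b^2 − 18*b); both groups contain (−143*n^2 − 22*n*r + 127*n*b + 66*n + 6*r*b − 24*b^2 − 18*b), so (9*n + 2*r + 6*b − 2) is a factor with cofactor −143*n^2 − 22*n*r + 127*n*b + 66*n + 6*r*b − 24*b^2 − 18*b.
The cofactor groups again: −143*n^2 − 22*n*r + 127*n*b + 66*n + 6*r*b − 24*b^2 − 18*b = −11*n*(13*n + 2*r − 8*b − 6) + 3*b*(13*n + 2*r − 8*b − 6); both groups contain (13*n + 2*r − 8*b − 6), giving −(11*n − 3*b)*(13*n + 2*r − 8*b − 6).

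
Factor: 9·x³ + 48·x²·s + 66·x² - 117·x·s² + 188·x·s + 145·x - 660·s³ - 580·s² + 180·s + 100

Group: x·(9·x² + 12·x·s + 30·x - 165·s² + 20·s + 25) + (4·s + 4)·(9·x² + 12·x·s + 30·x - 165·s² + 20·s + 25); both groups contain (9·x² + 12·x·s + 30·x - 165·s² + 20·s + 25), so (x + 4·s + 4) is a factor with cofactor 9·x² + 12·x·s + 30·x - 165·s² + 20·s + 25.
The cofactor groups again: 9·x² + 12·x·s + 30·x - 165·s² + 20·s + 25 = 3·x·(3·x - 11·s + 5) + (15·s + 5)·(3·x - 11·s + 5); both groups contain (3·x - 11·s + 5), giving (3·x + 15·s + 5)·(3·x - 11·s + 5).

(3·x - 11·s + 5)·(3·x + 15·s + 5)·(x + 4·s + 4)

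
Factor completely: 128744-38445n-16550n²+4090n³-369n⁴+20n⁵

(4n+11)(5n-11)(n-8)(n²-11n+133)

By the rational root theorem, n = 11/5 is a root, so (5n-11) divides it; the quotient is 4n⁴-65n³+675n²-1825n-11704.
Continuing, n = 8 is a root, giving the factor (n-8) and quotient 4n³-33n²+411n+1463.
Then n = -11/4 is a root, so (4n+11) divides it; the quotient is n²-11n+133.
The quadratic n²-11n+133 has discriminant -411 < 0 and is irreducible over ℤ.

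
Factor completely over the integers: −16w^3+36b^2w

Factor out 4w, leaving 9b^2−4w^2, which is a difference of two squares.

4w(3b+2w)(3b−2w)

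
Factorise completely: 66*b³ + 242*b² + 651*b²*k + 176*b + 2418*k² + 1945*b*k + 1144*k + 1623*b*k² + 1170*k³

Group: 11*b*(6*b² + 51*b*k + 16*b + 78*k² + 104*k) + (15*k + 11)*(6*b² + 51*b*k + 16*b + 78*k² + 104*k); both groups contain (6*b² + 51*b*k + 16*b + 78*k² + 104*k), so (11*b + 15*k + 11) is a factor with cofactor 6*b² + 51*b*k + 16*b + 78*k² + 104*k.
The cofactor groups again: 6*b² + 51*b*k + 16*b + 78*k² + 104*k = 3*b*(2*b + 13*k) + (6*k + 8)*(2*b + 13*k); both groups contain (2*b + 13*k), giving (3*b + 6*k + 8)*(2*b + 13*k).

(11*b + 15*k + 11)*(2*b + 13*k)*(3*b + 6*k + 8)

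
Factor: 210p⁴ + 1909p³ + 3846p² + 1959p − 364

(2p + 13)(3p + 4)(5p + 7)(7p − 1)

Testing divisors of the constant over divisors of the leading coefficient, p = 1/7 is a root, so (7p − 1) is a factor; dividing leaves 30p³ + 277p² + 589p + 364.
Then p = −7/5 is a root, so (5p + 7) is a factor; dividing leaves 6p² + 47p + 52.
The remaining quadratic factors as (2p + 13)(3p + 4).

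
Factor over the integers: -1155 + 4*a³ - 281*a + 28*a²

(2*a + 7)*(2*a - 15)*(a + 11)

Trying the rational-root candidates, a = -11 is a root, giving the factor (a + 11) and quotient 4*a² - 16*a - 105.
The remaining quadratic factors as (2*a + 7)(2*a - 15).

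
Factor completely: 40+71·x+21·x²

Need a pair with product 21·40 = 840 and sum 71: that's 56 and 15.
Split the middle term: 21·x²+56·x + 15·x+40 = 7·x·(3·x+8) + 5·(3·x+8).

(3·x+8)·(7·x+5)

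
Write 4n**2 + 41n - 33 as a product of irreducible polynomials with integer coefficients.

Need a pair with product 4·(-33) = -132 and sum 41: that's 44 and -3.
Split the middle term: 4n**2 + 44n - 3n - 33 = 4n(n + 11) - 3(n + 11).

(4n - 3)(n + 11)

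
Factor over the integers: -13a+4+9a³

(3a+4)(3a-1)(a-1)

By the rational root theorem, a = 1/3 is a root, so (3a-1) is a factor; dividing leaves 3a²+a-4.
The remaining quadratic factors as (a-1)(3a+4).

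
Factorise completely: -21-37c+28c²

Need a pair with product 28·(-21) = -588 and sum -37: that's 12 and -49.
Split the middle term: 28c²+12c - 49c-21 = 4c(7c+3) - 7(7c+3).

(4c-7)(7c+3)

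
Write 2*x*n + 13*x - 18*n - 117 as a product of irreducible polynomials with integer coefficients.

Group as (2*x*n + 13*x) + (-18*n - 117) = x*(2*n + 13) - 9*(2*n + 13).
Both groups share the factor (2*n + 13).

(2*n + 13)*(x - 9)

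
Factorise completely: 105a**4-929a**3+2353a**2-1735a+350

By the rational root theorem, a = 5 is a root, so (a-5) divides it; the quotient is 105a**3-404a**2+333a-70.
Continuing, a = 5/7 is a root, giving the factor (7a-5) and quotient 15a**2-47a+14.
The remaining quadratic factors as (5a-14)(3a-1).

(3a-1)(5a-14)(7a-5)(a-5)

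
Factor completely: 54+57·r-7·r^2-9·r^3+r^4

Testing divisors of the constant over divisors of the leading coefficient, r = 9 is a root, so (r-9) is a factor; dividing leaves r^3-7·r-6.
Next, r = -2 is a root, so (r+2) is a factor; dividing leaves r^2-2·r-3.
The remaining quadratic factors as (r-3)(r+1).

(r+1)·(r+2)·(r-3)·(r-9)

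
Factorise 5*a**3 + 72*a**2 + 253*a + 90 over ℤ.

Testing divisors of the constant over divisors of the leading coefficient, a = -9 is a root, so (a + 9) divides it; the quotient is 5*a**2 + 27*a + 10.
The remaining quadratic factors as (5*a + 2)(a + 5).

(5*a + 2)*(a + 5)*(a + 9)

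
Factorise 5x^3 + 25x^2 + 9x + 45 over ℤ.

(x + 5)(5x^2 + 9)

Group as (5x^3 + 9x) + (25x^2 + 45) = x(5x^2 + 9) + 5(5x^2 + 9).
Both groups share the factor (5x^2 + 9).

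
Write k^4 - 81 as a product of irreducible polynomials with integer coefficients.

Difference of squares twice: with A = k and B = 3, A⁴ − B⁴ = (A² − B²)(A² + B²), and A² − B² factors again.

(k + 3)·(k - 3)·(k^2 + 9)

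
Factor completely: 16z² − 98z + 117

Need a pair with product 16·117 = 1872 and sum −98: that's −26 and −72.
Split the middle term: 16z² − 26z − 72z + 117 = 2z(8z − 13) − 9(8z − 13).

(2z − 9)(8z − 13)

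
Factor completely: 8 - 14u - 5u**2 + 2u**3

Testing divisors of the constant over divisors of the leading coefficient, u = -2 is a root, giving the factor (u + 2) and quotient 2u**2 - 9u + 4.
The remaining quadratic factors as (u - 4)(2u - 1).

(2u - 1)(u + 2)(u - 4)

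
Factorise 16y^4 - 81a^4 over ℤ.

(2y - 3a)(2y + 3a)(4y^2 + 9a^2)

Difference of squares twice: with A = 2y and B = 3a, A⁴ − B⁴ = (A² − B²)(A² + B²), and A² − B² factors again.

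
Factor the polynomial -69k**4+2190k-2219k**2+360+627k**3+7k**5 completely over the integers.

Trying the rational-root candidates, k = 2 is a root, so (k-2) is a factor; dividing leaves 7k**4-55k**3+517k**2-1185k-180.
Then k = -1/7 is a root, so (7k+1) divides it; the quotient is k**3-8k**2+75k-180.
Continuing, k = 3 is a root, so (k-3) divides it; the quotient is k**2-5k+60.
The quadratic k**2-5k+60 has discriminant -215 < 0 and is irreducible over ℤ.

(7k+1)(k-2)(k-3)(k**2-5k+60)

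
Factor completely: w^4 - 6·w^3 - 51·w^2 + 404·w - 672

(w + 8)·(w - 3)·(w - 4)·(w - 7)

Testing divisors of the constant over divisors of the leading coefficient, w = -8 is a root, so (w + 8) is a factor; dividing leaves w^3 - 14·w^2 + 61·w - 84.
Continuing, w = 3 is a root, so (w - 3) divides it; the quotient is w^2 - 11·w + 28.
The remaining quadratic factors as (w - 4)(w - 7).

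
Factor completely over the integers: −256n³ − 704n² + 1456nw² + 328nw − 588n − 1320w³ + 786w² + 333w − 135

Group: 4n(−64n² + 176nw − 96n − 120w² + 126w − 27) + (11w + 5)(−64n² + 176nw − 96n − 120w² + 126w − 27); both groups contain (−64n² + 176nw − 96n − 120w² + 126w − 27), so (4n + 11w + 5) is a factor with cofactor −64n² + 176nw − 96n − 120w² + 126w − 27.
The cofactor groups again: −64n² + 176nw − 96n − 120w² + 126w − 27 = −8n(8n − 12w + 9) + (10w − 3)(8n − 12w + 9); both groups contain (8n − 12w + 9), giving −(8n − 10w + 3)(8n − 12w + 9).

−(4n + 11w + 5)(8n − 10w + 3)(8n − 12w + 9)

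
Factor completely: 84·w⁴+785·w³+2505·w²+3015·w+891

(3·w+11)·(4·w+9)·(7·w+3)·(w+3)

By the rational root theorem, w = -9/4 is a root, so (4·w+9) divides it; the quotient is 21·w³+149·w²+291·w+99.
Then w = -3/7 is a root, so (7·w+3) is a factor; dividing leaves 3·w²+20·w+33.
The remaining quadratic factors as (3·w+11)(w+3).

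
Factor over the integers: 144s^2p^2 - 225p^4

Every term has a factor of 9p^2. Then 16s^2 - 25p^2 = (4s)² − (5p)².

9p^2(4s - 5p)(4s + 5p)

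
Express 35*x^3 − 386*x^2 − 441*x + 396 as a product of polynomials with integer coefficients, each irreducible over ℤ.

(5*x − 3)*(7*x + 11)*(x − 12)

Testing divisors of the constant over divisors of the leading coefficient, x = −11/7 is a root, giving the factor (7*x + 11) and quotient 5*x^2 − 63*x + 36.
The remaining quadratic factors as (x − 12)(5*x − 3).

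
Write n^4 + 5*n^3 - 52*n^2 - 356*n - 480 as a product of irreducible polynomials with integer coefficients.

(n + 2)*(n + 5)*(n + 6)*(n - 8)

Among the possible rational roots, n = 8 is a root, giving the factor (n - 8) and quotient n^3 + 13*n^2 + 52*n + 60.
Next, n = -6 is a root, so (n + 6) is a factor; dividing leaves n^2 + 7*n + 10.
The remaining quadratic factors as (n + 2)(n + 5).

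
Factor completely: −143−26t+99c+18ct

(2t+11)(9c−13)

Group as (18ct+99c) + (−26t−143) = 9c(2t+11) − 13(2t+11).
Both groups share the factor (2t+11).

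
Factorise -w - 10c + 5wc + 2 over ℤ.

(5c - 1)(w - 2)

Group as (5wc - w) + (-10c + 2) = w(5c - 1) - 2(5c - 1).
Both groups share the factor (5c - 1).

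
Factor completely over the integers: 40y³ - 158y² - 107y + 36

(2y - 9)(4y - 1)(5y + 4)

Trying the rational-root candidates, y = -4/5 is a root, so (5y + 4) is a factor; dividing leaves 8y² - 38y + 9.
The remaining quadratic factors as (2y - 9)(4y - 1).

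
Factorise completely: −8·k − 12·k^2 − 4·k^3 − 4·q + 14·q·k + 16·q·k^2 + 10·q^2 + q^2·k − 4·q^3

Group: 4·q·(−q^2 + 2·q + 4·k^2 + 4·k) + (−k − 2)·(−q^2 + 2·q + 4·k^2 + 4·k); both groups contain (−q^2 + 2·q + 4·k^2 + 4·k), so (4·q − k − 2) is a factor with cofactor −q^2 + 2·q + 4·k^2 + 4·k.
The cofactor groups again: −q^2 + 2·q + 4·k^2 + 4·k = −q·(q − 2·k − 2) − 2·k·(q − 2·k − 2); both groups contain (q − 2·k − 2), giving −(q + 2·k)·(q − 2·k − 2).

−(q − 2·k − 2)·(4·q − k − 2)·(q + 2·k)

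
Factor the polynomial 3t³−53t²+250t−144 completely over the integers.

Among the possible rational roots, t = 8 is a root, so (t−8) divides it; the quotient is 3t²−29t+18.
The remaining quadratic factors as (t−9)(3t−2).

(3t−2)(t−8)(t−9)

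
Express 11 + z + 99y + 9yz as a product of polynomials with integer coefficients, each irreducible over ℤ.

Group as (9yz + 99y) + (z + 11) = 9y(z + 11) + (z + 11).
Both groups share the factor (z + 11).

(9y + 1)(z + 11)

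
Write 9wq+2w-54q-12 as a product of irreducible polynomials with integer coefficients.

(9q+2)(w-6)

Group as (9wq+2w) + (-54q-12) = w(9q+2) - 6(9q+2).
Both groups share the factor (9q+2).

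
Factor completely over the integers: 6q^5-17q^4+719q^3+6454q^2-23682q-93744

(2q-9)(3q+8)(q+7)(q^2-8q+186)

By the rational root theorem, q = -8/3 is a root, giving the factor (3q+8) and quotient 2q^4-11q^3+269q^2+1434q-11718.
Next, q = -7 is a root, so (q+7) divides it; the quotient is 2q^3-25q^2+444q-1674.
Next, q = 9/2 is a root, so (2q-9) is a factor; dividing leaves q^2-8q+186.
The quadratic q^2-8q+186 has discriminant -680 < 0 and is irreducible over ℤ.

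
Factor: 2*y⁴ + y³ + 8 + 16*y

(2*y + 1)*(y + 2)*(y² - 2*y + 4)

Group as (2*y⁴ + 16*y) + (y³ + 8) = 2*y*(y³ + 8) + (y³ + 8).
Both groups share the factor (y³ + 8).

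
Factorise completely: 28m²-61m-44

(4m-11)(7m+4)

Need a pair with product 28·(-44) = -1232 and sum -61: that's -77 and 16.
Split the middle term: 28m²-77m + 16m-44 = 7m(4m-11) + 4(4m-11).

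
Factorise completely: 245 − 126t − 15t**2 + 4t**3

By the rational root theorem, t = 7 is a root, so (t − 7) divides it; the quotient is 4t**2 + 13t − 35.
The remaining quadratic factors as (4t − 7)(t + 5).

(4t − 7)(t + 5)(t − 7)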